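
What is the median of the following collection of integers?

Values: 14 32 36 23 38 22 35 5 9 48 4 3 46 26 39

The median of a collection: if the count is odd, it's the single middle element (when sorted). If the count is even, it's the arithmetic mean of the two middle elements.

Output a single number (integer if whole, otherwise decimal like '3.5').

Answer: 26

Derivation:
Step 1: insert 14 -> lo=[14] (size 1, max 14) hi=[] (size 0) -> median=14
Step 2: insert 32 -> lo=[14] (size 1, max 14) hi=[32] (size 1, min 32) -> median=23
Step 3: insert 36 -> lo=[14, 32] (size 2, max 32) hi=[36] (size 1, min 36) -> median=32
Step 4: insert 23 -> lo=[14, 23] (size 2, max 23) hi=[32, 36] (size 2, min 32) -> median=27.5
Step 5: insert 38 -> lo=[14, 23, 32] (size 3, max 32) hi=[36, 38] (size 2, min 36) -> median=32
Step 6: insert 22 -> lo=[14, 22, 23] (size 3, max 23) hi=[32, 36, 38] (size 3, min 32) -> median=27.5
Step 7: insert 35 -> lo=[14, 22, 23, 32] (size 4, max 32) hi=[35, 36, 38] (size 3, min 35) -> median=32
Step 8: insert 5 -> lo=[5, 14, 22, 23] (size 4, max 23) hi=[32, 35, 36, 38] (size 4, min 32) -> median=27.5
Step 9: insert 9 -> lo=[5, 9, 14, 22, 23] (size 5, max 23) hi=[32, 35, 36, 38] (size 4, min 32) -> median=23
Step 10: insert 48 -> lo=[5, 9, 14, 22, 23] (size 5, max 23) hi=[32, 35, 36, 38, 48] (size 5, min 32) -> median=27.5
Step 11: insert 4 -> lo=[4, 5, 9, 14, 22, 23] (size 6, max 23) hi=[32, 35, 36, 38, 48] (size 5, min 32) -> median=23
Step 12: insert 3 -> lo=[3, 4, 5, 9, 14, 22] (size 6, max 22) hi=[23, 32, 35, 36, 38, 48] (size 6, min 23) -> median=22.5
Step 13: insert 46 -> lo=[3, 4, 5, 9, 14, 22, 23] (size 7, max 23) hi=[32, 35, 36, 38, 46, 48] (size 6, min 32) -> median=23
Step 14: insert 26 -> lo=[3, 4, 5, 9, 14, 22, 23] (size 7, max 23) hi=[26, 32, 35, 36, 38, 46, 48] (size 7, min 26) -> median=24.5
Step 15: insert 39 -> lo=[3, 4, 5, 9, 14, 22, 23, 26] (size 8, max 26) hi=[32, 35, 36, 38, 39, 46, 48] (size 7, min 32) -> median=26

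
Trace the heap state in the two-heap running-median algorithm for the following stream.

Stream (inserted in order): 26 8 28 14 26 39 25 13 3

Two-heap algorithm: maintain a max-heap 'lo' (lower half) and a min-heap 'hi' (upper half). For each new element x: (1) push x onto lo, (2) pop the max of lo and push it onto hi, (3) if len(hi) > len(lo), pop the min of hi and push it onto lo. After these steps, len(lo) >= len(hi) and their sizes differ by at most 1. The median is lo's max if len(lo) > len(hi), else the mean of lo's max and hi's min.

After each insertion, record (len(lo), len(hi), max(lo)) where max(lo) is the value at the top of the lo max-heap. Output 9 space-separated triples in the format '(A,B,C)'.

Step 1: insert 26 -> lo=[26] hi=[] -> (len(lo)=1, len(hi)=0, max(lo)=26)
Step 2: insert 8 -> lo=[8] hi=[26] -> (len(lo)=1, len(hi)=1, max(lo)=8)
Step 3: insert 28 -> lo=[8, 26] hi=[28] -> (len(lo)=2, len(hi)=1, max(lo)=26)
Step 4: insert 14 -> lo=[8, 14] hi=[26, 28] -> (len(lo)=2, len(hi)=2, max(lo)=14)
Step 5: insert 26 -> lo=[8, 14, 26] hi=[26, 28] -> (len(lo)=3, len(hi)=2, max(lo)=26)
Step 6: insert 39 -> lo=[8, 14, 26] hi=[26, 28, 39] -> (len(lo)=3, len(hi)=3, max(lo)=26)
Step 7: insert 25 -> lo=[8, 14, 25, 26] hi=[26, 28, 39] -> (len(lo)=4, len(hi)=3, max(lo)=26)
Step 8: insert 13 -> lo=[8, 13, 14, 25] hi=[26, 26, 28, 39] -> (len(lo)=4, len(hi)=4, max(lo)=25)
Step 9: insert 3 -> lo=[3, 8, 13, 14, 25] hi=[26, 26, 28, 39] -> (len(lo)=5, len(hi)=4, max(lo)=25)

Answer: (1,0,26) (1,1,8) (2,1,26) (2,2,14) (3,2,26) (3,3,26) (4,3,26) (4,4,25) (5,4,25)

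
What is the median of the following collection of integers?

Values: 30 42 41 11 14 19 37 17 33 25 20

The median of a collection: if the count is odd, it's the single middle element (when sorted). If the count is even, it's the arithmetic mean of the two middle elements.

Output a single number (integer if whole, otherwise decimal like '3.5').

Step 1: insert 30 -> lo=[30] (size 1, max 30) hi=[] (size 0) -> median=30
Step 2: insert 42 -> lo=[30] (size 1, max 30) hi=[42] (size 1, min 42) -> median=36
Step 3: insert 41 -> lo=[30, 41] (size 2, max 41) hi=[42] (size 1, min 42) -> median=41
Step 4: insert 11 -> lo=[11, 30] (size 2, max 30) hi=[41, 42] (size 2, min 41) -> median=35.5
Step 5: insert 14 -> lo=[11, 14, 30] (size 3, max 30) hi=[41, 42] (size 2, min 41) -> median=30
Step 6: insert 19 -> lo=[11, 14, 19] (size 3, max 19) hi=[30, 41, 42] (size 3, min 30) -> median=24.5
Step 7: insert 37 -> lo=[11, 14, 19, 30] (size 4, max 30) hi=[37, 41, 42] (size 3, min 37) -> median=30
Step 8: insert 17 -> lo=[11, 14, 17, 19] (size 4, max 19) hi=[30, 37, 41, 42] (size 4, min 30) -> median=24.5
Step 9: insert 33 -> lo=[11, 14, 17, 19, 30] (size 5, max 30) hi=[33, 37, 41, 42] (size 4, min 33) -> median=30
Step 10: insert 25 -> lo=[11, 14, 17, 19, 25] (size 5, max 25) hi=[30, 33, 37, 41, 42] (size 5, min 30) -> median=27.5
Step 11: insert 20 -> lo=[11, 14, 17, 19, 20, 25] (size 6, max 25) hi=[30, 33, 37, 41, 42] (size 5, min 30) -> median=25

Answer: 25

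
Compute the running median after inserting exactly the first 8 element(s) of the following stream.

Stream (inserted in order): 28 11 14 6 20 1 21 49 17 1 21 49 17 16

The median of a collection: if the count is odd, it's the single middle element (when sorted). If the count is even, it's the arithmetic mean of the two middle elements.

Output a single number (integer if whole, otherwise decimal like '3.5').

Step 1: insert 28 -> lo=[28] (size 1, max 28) hi=[] (size 0) -> median=28
Step 2: insert 11 -> lo=[11] (size 1, max 11) hi=[28] (size 1, min 28) -> median=19.5
Step 3: insert 14 -> lo=[11, 14] (size 2, max 14) hi=[28] (size 1, min 28) -> median=14
Step 4: insert 6 -> lo=[6, 11] (size 2, max 11) hi=[14, 28] (size 2, min 14) -> median=12.5
Step 5: insert 20 -> lo=[6, 11, 14] (size 3, max 14) hi=[20, 28] (size 2, min 20) -> median=14
Step 6: insert 1 -> lo=[1, 6, 11] (size 3, max 11) hi=[14, 20, 28] (size 3, min 14) -> median=12.5
Step 7: insert 21 -> lo=[1, 6, 11, 14] (size 4, max 14) hi=[20, 21, 28] (size 3, min 20) -> median=14
Step 8: insert 49 -> lo=[1, 6, 11, 14] (size 4, max 14) hi=[20, 21, 28, 49] (size 4, min 20) -> median=17

Answer: 17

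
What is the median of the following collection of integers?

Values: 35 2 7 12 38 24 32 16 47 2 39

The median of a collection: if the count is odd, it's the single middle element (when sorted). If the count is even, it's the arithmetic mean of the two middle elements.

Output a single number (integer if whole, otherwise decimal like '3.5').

Answer: 24

Derivation:
Step 1: insert 35 -> lo=[35] (size 1, max 35) hi=[] (size 0) -> median=35
Step 2: insert 2 -> lo=[2] (size 1, max 2) hi=[35] (size 1, min 35) -> median=18.5
Step 3: insert 7 -> lo=[2, 7] (size 2, max 7) hi=[35] (size 1, min 35) -> median=7
Step 4: insert 12 -> lo=[2, 7] (size 2, max 7) hi=[12, 35] (size 2, min 12) -> median=9.5
Step 5: insert 38 -> lo=[2, 7, 12] (size 3, max 12) hi=[35, 38] (size 2, min 35) -> median=12
Step 6: insert 24 -> lo=[2, 7, 12] (size 3, max 12) hi=[24, 35, 38] (size 3, min 24) -> median=18
Step 7: insert 32 -> lo=[2, 7, 12, 24] (size 4, max 24) hi=[32, 35, 38] (size 3, min 32) -> median=24
Step 8: insert 16 -> lo=[2, 7, 12, 16] (size 4, max 16) hi=[24, 32, 35, 38] (size 4, min 24) -> median=20
Step 9: insert 47 -> lo=[2, 7, 12, 16, 24] (size 5, max 24) hi=[32, 35, 38, 47] (size 4, min 32) -> median=24
Step 10: insert 2 -> lo=[2, 2, 7, 12, 16] (size 5, max 16) hi=[24, 32, 35, 38, 47] (size 5, min 24) -> median=20
Step 11: insert 39 -> lo=[2, 2, 7, 12, 16, 24] (size 6, max 24) hi=[32, 35, 38, 39, 47] (size 5, min 32) -> median=24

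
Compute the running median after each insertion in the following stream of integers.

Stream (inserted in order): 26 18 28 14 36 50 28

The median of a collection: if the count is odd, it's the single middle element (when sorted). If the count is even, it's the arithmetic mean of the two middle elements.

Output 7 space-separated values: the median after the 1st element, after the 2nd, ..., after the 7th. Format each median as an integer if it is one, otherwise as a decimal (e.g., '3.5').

Answer: 26 22 26 22 26 27 28

Derivation:
Step 1: insert 26 -> lo=[26] (size 1, max 26) hi=[] (size 0) -> median=26
Step 2: insert 18 -> lo=[18] (size 1, max 18) hi=[26] (size 1, min 26) -> median=22
Step 3: insert 28 -> lo=[18, 26] (size 2, max 26) hi=[28] (size 1, min 28) -> median=26
Step 4: insert 14 -> lo=[14, 18] (size 2, max 18) hi=[26, 28] (size 2, min 26) -> median=22
Step 5: insert 36 -> lo=[14, 18, 26] (size 3, max 26) hi=[28, 36] (size 2, min 28) -> median=26
Step 6: insert 50 -> lo=[14, 18, 26] (size 3, max 26) hi=[28, 36, 50] (size 3, min 28) -> median=27
Step 7: insert 28 -> lo=[14, 18, 26, 28] (size 4, max 28) hi=[28, 36, 50] (size 3, min 28) -> median=28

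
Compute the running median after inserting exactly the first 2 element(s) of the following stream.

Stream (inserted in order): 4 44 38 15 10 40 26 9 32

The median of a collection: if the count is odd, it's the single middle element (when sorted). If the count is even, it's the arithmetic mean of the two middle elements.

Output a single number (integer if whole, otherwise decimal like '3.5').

Step 1: insert 4 -> lo=[4] (size 1, max 4) hi=[] (size 0) -> median=4
Step 2: insert 44 -> lo=[4] (size 1, max 4) hi=[44] (size 1, min 44) -> median=24

Answer: 24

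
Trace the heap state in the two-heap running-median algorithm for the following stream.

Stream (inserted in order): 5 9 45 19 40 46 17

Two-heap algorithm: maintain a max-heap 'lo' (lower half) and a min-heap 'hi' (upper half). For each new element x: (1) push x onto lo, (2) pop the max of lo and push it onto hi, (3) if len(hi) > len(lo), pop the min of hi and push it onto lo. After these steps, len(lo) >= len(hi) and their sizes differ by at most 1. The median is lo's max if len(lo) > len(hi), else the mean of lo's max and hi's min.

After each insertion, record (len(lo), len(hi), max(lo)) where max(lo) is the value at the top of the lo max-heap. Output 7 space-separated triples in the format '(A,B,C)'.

Step 1: insert 5 -> lo=[5] hi=[] -> (len(lo)=1, len(hi)=0, max(lo)=5)
Step 2: insert 9 -> lo=[5] hi=[9] -> (len(lo)=1, len(hi)=1, max(lo)=5)
Step 3: insert 45 -> lo=[5, 9] hi=[45] -> (len(lo)=2, len(hi)=1, max(lo)=9)
Step 4: insert 19 -> lo=[5, 9] hi=[19, 45] -> (len(lo)=2, len(hi)=2, max(lo)=9)
Step 5: insert 40 -> lo=[5, 9, 19] hi=[40, 45] -> (len(lo)=3, len(hi)=2, max(lo)=19)
Step 6: insert 46 -> lo=[5, 9, 19] hi=[40, 45, 46] -> (len(lo)=3, len(hi)=3, max(lo)=19)
Step 7: insert 17 -> lo=[5, 9, 17, 19] hi=[40, 45, 46] -> (len(lo)=4, len(hi)=3, max(lo)=19)

Answer: (1,0,5) (1,1,5) (2,1,9) (2,2,9) (3,2,19) (3,3,19) (4,3,19)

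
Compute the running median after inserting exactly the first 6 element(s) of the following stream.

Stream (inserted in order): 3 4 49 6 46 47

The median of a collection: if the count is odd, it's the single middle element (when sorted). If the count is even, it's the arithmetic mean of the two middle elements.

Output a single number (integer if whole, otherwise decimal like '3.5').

Step 1: insert 3 -> lo=[3] (size 1, max 3) hi=[] (size 0) -> median=3
Step 2: insert 4 -> lo=[3] (size 1, max 3) hi=[4] (size 1, min 4) -> median=3.5
Step 3: insert 49 -> lo=[3, 4] (size 2, max 4) hi=[49] (size 1, min 49) -> median=4
Step 4: insert 6 -> lo=[3, 4] (size 2, max 4) hi=[6, 49] (size 2, min 6) -> median=5
Step 5: insert 46 -> lo=[3, 4, 6] (size 3, max 6) hi=[46, 49] (size 2, min 46) -> median=6
Step 6: insert 47 -> lo=[3, 4, 6] (size 3, max 6) hi=[46, 47, 49] (size 3, min 46) -> median=26

Answer: 26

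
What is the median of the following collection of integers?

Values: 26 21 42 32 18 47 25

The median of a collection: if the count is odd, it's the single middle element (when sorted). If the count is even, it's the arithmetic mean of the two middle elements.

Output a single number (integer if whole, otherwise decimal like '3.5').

Answer: 26

Derivation:
Step 1: insert 26 -> lo=[26] (size 1, max 26) hi=[] (size 0) -> median=26
Step 2: insert 21 -> lo=[21] (size 1, max 21) hi=[26] (size 1, min 26) -> median=23.5
Step 3: insert 42 -> lo=[21, 26] (size 2, max 26) hi=[42] (size 1, min 42) -> median=26
Step 4: insert 32 -> lo=[21, 26] (size 2, max 26) hi=[32, 42] (size 2, min 32) -> median=29
Step 5: insert 18 -> lo=[18, 21, 26] (size 3, max 26) hi=[32, 42] (size 2, min 32) -> median=26
Step 6: insert 47 -> lo=[18, 21, 26] (size 3, max 26) hi=[32, 42, 47] (size 3, min 32) -> median=29
Step 7: insert 25 -> lo=[18, 21, 25, 26] (size 4, max 26) hi=[32, 42, 47] (size 3, min 32) -> median=26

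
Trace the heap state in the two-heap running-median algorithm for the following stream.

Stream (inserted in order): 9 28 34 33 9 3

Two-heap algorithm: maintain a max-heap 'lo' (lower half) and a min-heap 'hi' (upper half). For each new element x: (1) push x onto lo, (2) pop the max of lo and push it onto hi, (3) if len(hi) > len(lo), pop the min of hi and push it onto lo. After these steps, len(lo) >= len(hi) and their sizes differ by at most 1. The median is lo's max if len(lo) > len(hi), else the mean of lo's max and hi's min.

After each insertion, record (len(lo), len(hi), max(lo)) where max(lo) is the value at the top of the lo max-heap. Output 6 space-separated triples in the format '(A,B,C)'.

Step 1: insert 9 -> lo=[9] hi=[] -> (len(lo)=1, len(hi)=0, max(lo)=9)
Step 2: insert 28 -> lo=[9] hi=[28] -> (len(lo)=1, len(hi)=1, max(lo)=9)
Step 3: insert 34 -> lo=[9, 28] hi=[34] -> (len(lo)=2, len(hi)=1, max(lo)=28)
Step 4: insert 33 -> lo=[9, 28] hi=[33, 34] -> (len(lo)=2, len(hi)=2, max(lo)=28)
Step 5: insert 9 -> lo=[9, 9, 28] hi=[33, 34] -> (len(lo)=3, len(hi)=2, max(lo)=28)
Step 6: insert 3 -> lo=[3, 9, 9] hi=[28, 33, 34] -> (len(lo)=3, len(hi)=3, max(lo)=9)

Answer: (1,0,9) (1,1,9) (2,1,28) (2,2,28) (3,2,28) (3,3,9)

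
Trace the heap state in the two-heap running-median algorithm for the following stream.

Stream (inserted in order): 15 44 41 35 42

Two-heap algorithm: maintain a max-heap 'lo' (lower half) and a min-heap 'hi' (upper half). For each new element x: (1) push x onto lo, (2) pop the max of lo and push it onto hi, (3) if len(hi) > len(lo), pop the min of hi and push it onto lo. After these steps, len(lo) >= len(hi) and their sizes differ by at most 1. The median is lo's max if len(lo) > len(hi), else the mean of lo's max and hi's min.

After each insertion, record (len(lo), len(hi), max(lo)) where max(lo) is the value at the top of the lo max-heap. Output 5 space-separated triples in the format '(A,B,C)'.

Answer: (1,0,15) (1,1,15) (2,1,41) (2,2,35) (3,2,41)

Derivation:
Step 1: insert 15 -> lo=[15] hi=[] -> (len(lo)=1, len(hi)=0, max(lo)=15)
Step 2: insert 44 -> lo=[15] hi=[44] -> (len(lo)=1, len(hi)=1, max(lo)=15)
Step 3: insert 41 -> lo=[15, 41] hi=[44] -> (len(lo)=2, len(hi)=1, max(lo)=41)
Step 4: insert 35 -> lo=[15, 35] hi=[41, 44] -> (len(lo)=2, len(hi)=2, max(lo)=35)
Step 5: insert 42 -> lo=[15, 35, 41] hi=[42, 44] -> (len(lo)=3, len(hi)=2, max(lo)=41)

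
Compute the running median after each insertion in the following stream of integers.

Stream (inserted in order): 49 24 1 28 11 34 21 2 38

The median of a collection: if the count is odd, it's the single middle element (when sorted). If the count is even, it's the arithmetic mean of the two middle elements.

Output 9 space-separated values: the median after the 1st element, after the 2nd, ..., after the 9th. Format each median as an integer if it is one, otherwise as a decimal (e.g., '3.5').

Answer: 49 36.5 24 26 24 26 24 22.5 24

Derivation:
Step 1: insert 49 -> lo=[49] (size 1, max 49) hi=[] (size 0) -> median=49
Step 2: insert 24 -> lo=[24] (size 1, max 24) hi=[49] (size 1, min 49) -> median=36.5
Step 3: insert 1 -> lo=[1, 24] (size 2, max 24) hi=[49] (size 1, min 49) -> median=24
Step 4: insert 28 -> lo=[1, 24] (size 2, max 24) hi=[28, 49] (size 2, min 28) -> median=26
Step 5: insert 11 -> lo=[1, 11, 24] (size 3, max 24) hi=[28, 49] (size 2, min 28) -> median=24
Step 6: insert 34 -> lo=[1, 11, 24] (size 3, max 24) hi=[28, 34, 49] (size 3, min 28) -> median=26
Step 7: insert 21 -> lo=[1, 11, 21, 24] (size 4, max 24) hi=[28, 34, 49] (size 3, min 28) -> median=24
Step 8: insert 2 -> lo=[1, 2, 11, 21] (size 4, max 21) hi=[24, 28, 34, 49] (size 4, min 24) -> median=22.5
Step 9: insert 38 -> lo=[1, 2, 11, 21, 24] (size 5, max 24) hi=[28, 34, 38, 49] (size 4, min 28) -> median=24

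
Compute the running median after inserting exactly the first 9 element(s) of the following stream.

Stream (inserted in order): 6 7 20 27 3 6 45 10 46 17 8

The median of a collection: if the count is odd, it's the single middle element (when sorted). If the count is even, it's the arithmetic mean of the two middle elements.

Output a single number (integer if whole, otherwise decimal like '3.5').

Answer: 10

Derivation:
Step 1: insert 6 -> lo=[6] (size 1, max 6) hi=[] (size 0) -> median=6
Step 2: insert 7 -> lo=[6] (size 1, max 6) hi=[7] (size 1, min 7) -> median=6.5
Step 3: insert 20 -> lo=[6, 7] (size 2, max 7) hi=[20] (size 1, min 20) -> median=7
Step 4: insert 27 -> lo=[6, 7] (size 2, max 7) hi=[20, 27] (size 2, min 20) -> median=13.5
Step 5: insert 3 -> lo=[3, 6, 7] (size 3, max 7) hi=[20, 27] (size 2, min 20) -> median=7
Step 6: insert 6 -> lo=[3, 6, 6] (size 3, max 6) hi=[7, 20, 27] (size 3, min 7) -> median=6.5
Step 7: insert 45 -> lo=[3, 6, 6, 7] (size 4, max 7) hi=[20, 27, 45] (size 3, min 20) -> median=7
Step 8: insert 10 -> lo=[3, 6, 6, 7] (size 4, max 7) hi=[10, 20, 27, 45] (size 4, min 10) -> median=8.5
Step 9: insert 46 -> lo=[3, 6, 6, 7, 10] (size 5, max 10) hi=[20, 27, 45, 46] (size 4, min 20) -> median=10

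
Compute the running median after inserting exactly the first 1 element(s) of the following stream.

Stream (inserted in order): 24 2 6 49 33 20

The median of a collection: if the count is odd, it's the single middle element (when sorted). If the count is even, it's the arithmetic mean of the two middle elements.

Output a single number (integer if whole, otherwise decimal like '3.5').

Step 1: insert 24 -> lo=[24] (size 1, max 24) hi=[] (size 0) -> median=24

Answer: 24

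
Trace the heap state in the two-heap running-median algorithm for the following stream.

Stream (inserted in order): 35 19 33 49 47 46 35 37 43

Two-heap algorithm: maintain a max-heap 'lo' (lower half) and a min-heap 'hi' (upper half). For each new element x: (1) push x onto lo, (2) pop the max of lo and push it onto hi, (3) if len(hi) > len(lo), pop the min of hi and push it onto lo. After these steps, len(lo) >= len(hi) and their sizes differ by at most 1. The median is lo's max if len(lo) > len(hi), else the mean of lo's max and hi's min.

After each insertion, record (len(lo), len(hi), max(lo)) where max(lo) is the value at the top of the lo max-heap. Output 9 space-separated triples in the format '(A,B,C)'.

Answer: (1,0,35) (1,1,19) (2,1,33) (2,2,33) (3,2,35) (3,3,35) (4,3,35) (4,4,35) (5,4,37)

Derivation:
Step 1: insert 35 -> lo=[35] hi=[] -> (len(lo)=1, len(hi)=0, max(lo)=35)
Step 2: insert 19 -> lo=[19] hi=[35] -> (len(lo)=1, len(hi)=1, max(lo)=19)
Step 3: insert 33 -> lo=[19, 33] hi=[35] -> (len(lo)=2, len(hi)=1, max(lo)=33)
Step 4: insert 49 -> lo=[19, 33] hi=[35, 49] -> (len(lo)=2, len(hi)=2, max(lo)=33)
Step 5: insert 47 -> lo=[19, 33, 35] hi=[47, 49] -> (len(lo)=3, len(hi)=2, max(lo)=35)
Step 6: insert 46 -> lo=[19, 33, 35] hi=[46, 47, 49] -> (len(lo)=3, len(hi)=3, max(lo)=35)
Step 7: insert 35 -> lo=[19, 33, 35, 35] hi=[46, 47, 49] -> (len(lo)=4, len(hi)=3, max(lo)=35)
Step 8: insert 37 -> lo=[19, 33, 35, 35] hi=[37, 46, 47, 49] -> (len(lo)=4, len(hi)=4, max(lo)=35)
Step 9: insert 43 -> lo=[19, 33, 35, 35, 37] hi=[43, 46, 47, 49] -> (len(lo)=5, len(hi)=4, max(lo)=37)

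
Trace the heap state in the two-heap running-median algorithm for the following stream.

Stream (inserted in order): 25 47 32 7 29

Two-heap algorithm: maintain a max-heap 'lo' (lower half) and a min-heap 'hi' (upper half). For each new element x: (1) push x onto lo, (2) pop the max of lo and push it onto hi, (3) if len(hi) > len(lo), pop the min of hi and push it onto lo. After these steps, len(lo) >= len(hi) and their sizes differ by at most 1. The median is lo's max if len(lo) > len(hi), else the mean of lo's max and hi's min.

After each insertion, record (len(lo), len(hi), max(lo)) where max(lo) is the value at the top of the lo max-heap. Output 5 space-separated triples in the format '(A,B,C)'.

Answer: (1,0,25) (1,1,25) (2,1,32) (2,2,25) (3,2,29)

Derivation:
Step 1: insert 25 -> lo=[25] hi=[] -> (len(lo)=1, len(hi)=0, max(lo)=25)
Step 2: insert 47 -> lo=[25] hi=[47] -> (len(lo)=1, len(hi)=1, max(lo)=25)
Step 3: insert 32 -> lo=[25, 32] hi=[47] -> (len(lo)=2, len(hi)=1, max(lo)=32)
Step 4: insert 7 -> lo=[7, 25] hi=[32, 47] -> (len(lo)=2, len(hi)=2, max(lo)=25)
Step 5: insert 29 -> lo=[7, 25, 29] hi=[32, 47] -> (len(lo)=3, len(hi)=2, max(lo)=29)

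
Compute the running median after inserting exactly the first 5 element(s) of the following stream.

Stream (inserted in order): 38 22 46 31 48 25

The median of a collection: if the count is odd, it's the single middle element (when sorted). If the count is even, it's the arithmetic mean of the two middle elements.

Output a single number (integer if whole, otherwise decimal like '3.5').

Step 1: insert 38 -> lo=[38] (size 1, max 38) hi=[] (size 0) -> median=38
Step 2: insert 22 -> lo=[22] (size 1, max 22) hi=[38] (size 1, min 38) -> median=30
Step 3: insert 46 -> lo=[22, 38] (size 2, max 38) hi=[46] (size 1, min 46) -> median=38
Step 4: insert 31 -> lo=[22, 31] (size 2, max 31) hi=[38, 46] (size 2, min 38) -> median=34.5
Step 5: insert 48 -> lo=[22, 31, 38] (size 3, max 38) hi=[46, 48] (size 2, min 46) -> median=38

Answer: 38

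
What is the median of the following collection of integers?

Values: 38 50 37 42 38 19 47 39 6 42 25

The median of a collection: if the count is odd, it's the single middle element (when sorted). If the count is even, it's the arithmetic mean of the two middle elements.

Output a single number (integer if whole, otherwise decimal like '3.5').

Answer: 38

Derivation:
Step 1: insert 38 -> lo=[38] (size 1, max 38) hi=[] (size 0) -> median=38
Step 2: insert 50 -> lo=[38] (size 1, max 38) hi=[50] (size 1, min 50) -> median=44
Step 3: insert 37 -> lo=[37, 38] (size 2, max 38) hi=[50] (size 1, min 50) -> median=38
Step 4: insert 42 -> lo=[37, 38] (size 2, max 38) hi=[42, 50] (size 2, min 42) -> median=40
Step 5: insert 38 -> lo=[37, 38, 38] (size 3, max 38) hi=[42, 50] (size 2, min 42) -> median=38
Step 6: insert 19 -> lo=[19, 37, 38] (size 3, max 38) hi=[38, 42, 50] (size 3, min 38) -> median=38
Step 7: insert 47 -> lo=[19, 37, 38, 38] (size 4, max 38) hi=[42, 47, 50] (size 3, min 42) -> median=38
Step 8: insert 39 -> lo=[19, 37, 38, 38] (size 4, max 38) hi=[39, 42, 47, 50] (size 4, min 39) -> median=38.5
Step 9: insert 6 -> lo=[6, 19, 37, 38, 38] (size 5, max 38) hi=[39, 42, 47, 50] (size 4, min 39) -> median=38
Step 10: insert 42 -> lo=[6, 19, 37, 38, 38] (size 5, max 38) hi=[39, 42, 42, 47, 50] (size 5, min 39) -> median=38.5
Step 11: insert 25 -> lo=[6, 19, 25, 37, 38, 38] (size 6, max 38) hi=[39, 42, 42, 47, 50] (size 5, min 39) -> median=38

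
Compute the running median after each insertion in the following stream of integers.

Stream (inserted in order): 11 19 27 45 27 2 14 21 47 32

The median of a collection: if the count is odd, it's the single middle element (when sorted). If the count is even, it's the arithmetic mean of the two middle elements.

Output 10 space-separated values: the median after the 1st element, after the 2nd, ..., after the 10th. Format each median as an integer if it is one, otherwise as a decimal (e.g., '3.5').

Step 1: insert 11 -> lo=[11] (size 1, max 11) hi=[] (size 0) -> median=11
Step 2: insert 19 -> lo=[11] (size 1, max 11) hi=[19] (size 1, min 19) -> median=15
Step 3: insert 27 -> lo=[11, 19] (size 2, max 19) hi=[27] (size 1, min 27) -> median=19
Step 4: insert 45 -> lo=[11, 19] (size 2, max 19) hi=[27, 45] (size 2, min 27) -> median=23
Step 5: insert 27 -> lo=[11, 19, 27] (size 3, max 27) hi=[27, 45] (size 2, min 27) -> median=27
Step 6: insert 2 -> lo=[2, 11, 19] (size 3, max 19) hi=[27, 27, 45] (size 3, min 27) -> median=23
Step 7: insert 14 -> lo=[2, 11, 14, 19] (size 4, max 19) hi=[27, 27, 45] (size 3, min 27) -> median=19
Step 8: insert 21 -> lo=[2, 11, 14, 19] (size 4, max 19) hi=[21, 27, 27, 45] (size 4, min 21) -> median=20
Step 9: insert 47 -> lo=[2, 11, 14, 19, 21] (size 5, max 21) hi=[27, 27, 45, 47] (size 4, min 27) -> median=21
Step 10: insert 32 -> lo=[2, 11, 14, 19, 21] (size 5, max 21) hi=[27, 27, 32, 45, 47] (size 5, min 27) -> median=24

Answer: 11 15 19 23 27 23 19 20 21 24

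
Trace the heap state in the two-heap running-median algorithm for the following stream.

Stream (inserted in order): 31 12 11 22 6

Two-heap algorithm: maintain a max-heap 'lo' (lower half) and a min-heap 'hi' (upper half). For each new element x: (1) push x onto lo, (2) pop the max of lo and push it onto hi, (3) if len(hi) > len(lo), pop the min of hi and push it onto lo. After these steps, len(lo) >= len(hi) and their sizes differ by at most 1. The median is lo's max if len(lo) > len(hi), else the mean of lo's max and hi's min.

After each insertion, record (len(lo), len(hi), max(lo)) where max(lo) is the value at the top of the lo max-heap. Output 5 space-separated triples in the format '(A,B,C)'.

Answer: (1,0,31) (1,1,12) (2,1,12) (2,2,12) (3,2,12)

Derivation:
Step 1: insert 31 -> lo=[31] hi=[] -> (len(lo)=1, len(hi)=0, max(lo)=31)
Step 2: insert 12 -> lo=[12] hi=[31] -> (len(lo)=1, len(hi)=1, max(lo)=12)
Step 3: insert 11 -> lo=[11, 12] hi=[31] -> (len(lo)=2, len(hi)=1, max(lo)=12)
Step 4: insert 22 -> lo=[11, 12] hi=[22, 31] -> (len(lo)=2, len(hi)=2, max(lo)=12)
Step 5: insert 6 -> lo=[6, 11, 12] hi=[22, 31] -> (len(lo)=3, len(hi)=2, max(lo)=12)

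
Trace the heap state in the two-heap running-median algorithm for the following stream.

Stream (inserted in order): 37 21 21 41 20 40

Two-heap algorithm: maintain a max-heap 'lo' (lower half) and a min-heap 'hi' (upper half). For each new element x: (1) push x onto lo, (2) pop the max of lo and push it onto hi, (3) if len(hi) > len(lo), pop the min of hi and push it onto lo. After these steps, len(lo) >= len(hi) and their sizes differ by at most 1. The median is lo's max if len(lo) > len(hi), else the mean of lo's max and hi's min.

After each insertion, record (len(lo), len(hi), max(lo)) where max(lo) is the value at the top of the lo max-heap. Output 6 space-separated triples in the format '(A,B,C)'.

Answer: (1,0,37) (1,1,21) (2,1,21) (2,2,21) (3,2,21) (3,3,21)

Derivation:
Step 1: insert 37 -> lo=[37] hi=[] -> (len(lo)=1, len(hi)=0, max(lo)=37)
Step 2: insert 21 -> lo=[21] hi=[37] -> (len(lo)=1, len(hi)=1, max(lo)=21)
Step 3: insert 21 -> lo=[21, 21] hi=[37] -> (len(lo)=2, len(hi)=1, max(lo)=21)
Step 4: insert 41 -> lo=[21, 21] hi=[37, 41] -> (len(lo)=2, len(hi)=2, max(lo)=21)
Step 5: insert 20 -> lo=[20, 21, 21] hi=[37, 41] -> (len(lo)=3, len(hi)=2, max(lo)=21)
Step 6: insert 40 -> lo=[20, 21, 21] hi=[37, 40, 41] -> (len(lo)=3, len(hi)=3, max(lo)=21)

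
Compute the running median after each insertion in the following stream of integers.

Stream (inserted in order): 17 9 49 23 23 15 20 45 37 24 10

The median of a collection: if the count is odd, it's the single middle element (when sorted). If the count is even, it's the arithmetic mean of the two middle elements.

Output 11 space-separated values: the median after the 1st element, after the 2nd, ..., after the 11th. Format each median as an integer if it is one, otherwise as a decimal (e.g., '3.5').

Answer: 17 13 17 20 23 20 20 21.5 23 23 23

Derivation:
Step 1: insert 17 -> lo=[17] (size 1, max 17) hi=[] (size 0) -> median=17
Step 2: insert 9 -> lo=[9] (size 1, max 9) hi=[17] (size 1, min 17) -> median=13
Step 3: insert 49 -> lo=[9, 17] (size 2, max 17) hi=[49] (size 1, min 49) -> median=17
Step 4: insert 23 -> lo=[9, 17] (size 2, max 17) hi=[23, 49] (size 2, min 23) -> median=20
Step 5: insert 23 -> lo=[9, 17, 23] (size 3, max 23) hi=[23, 49] (size 2, min 23) -> median=23
Step 6: insert 15 -> lo=[9, 15, 17] (size 3, max 17) hi=[23, 23, 49] (size 3, min 23) -> median=20
Step 7: insert 20 -> lo=[9, 15, 17, 20] (size 4, max 20) hi=[23, 23, 49] (size 3, min 23) -> median=20
Step 8: insert 45 -> lo=[9, 15, 17, 20] (size 4, max 20) hi=[23, 23, 45, 49] (size 4, min 23) -> median=21.5
Step 9: insert 37 -> lo=[9, 15, 17, 20, 23] (size 5, max 23) hi=[23, 37, 45, 49] (size 4, min 23) -> median=23
Step 10: insert 24 -> lo=[9, 15, 17, 20, 23] (size 5, max 23) hi=[23, 24, 37, 45, 49] (size 5, min 23) -> median=23
Step 11: insert 10 -> lo=[9, 10, 15, 17, 20, 23] (size 6, max 23) hi=[23, 24, 37, 45, 49] (size 5, min 23) -> median=23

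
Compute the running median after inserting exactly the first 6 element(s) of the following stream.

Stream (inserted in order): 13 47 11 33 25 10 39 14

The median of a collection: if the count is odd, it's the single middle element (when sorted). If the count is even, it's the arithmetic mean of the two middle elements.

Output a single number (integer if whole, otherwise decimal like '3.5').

Answer: 19

Derivation:
Step 1: insert 13 -> lo=[13] (size 1, max 13) hi=[] (size 0) -> median=13
Step 2: insert 47 -> lo=[13] (size 1, max 13) hi=[47] (size 1, min 47) -> median=30
Step 3: insert 11 -> lo=[11, 13] (size 2, max 13) hi=[47] (size 1, min 47) -> median=13
Step 4: insert 33 -> lo=[11, 13] (size 2, max 13) hi=[33, 47] (size 2, min 33) -> median=23
Step 5: insert 25 -> lo=[11, 13, 25] (size 3, max 25) hi=[33, 47] (size 2, min 33) -> median=25
Step 6: insert 10 -> lo=[10, 11, 13] (size 3, max 13) hi=[25, 33, 47] (size 3, min 25) -> median=19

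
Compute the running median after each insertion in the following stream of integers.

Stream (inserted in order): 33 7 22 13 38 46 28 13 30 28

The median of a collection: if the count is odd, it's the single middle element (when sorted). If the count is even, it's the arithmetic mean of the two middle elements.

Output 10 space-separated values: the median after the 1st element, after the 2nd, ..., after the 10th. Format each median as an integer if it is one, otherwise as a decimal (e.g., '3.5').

Answer: 33 20 22 17.5 22 27.5 28 25 28 28

Derivation:
Step 1: insert 33 -> lo=[33] (size 1, max 33) hi=[] (size 0) -> median=33
Step 2: insert 7 -> lo=[7] (size 1, max 7) hi=[33] (size 1, min 33) -> median=20
Step 3: insert 22 -> lo=[7, 22] (size 2, max 22) hi=[33] (size 1, min 33) -> median=22
Step 4: insert 13 -> lo=[7, 13] (size 2, max 13) hi=[22, 33] (size 2, min 22) -> median=17.5
Step 5: insert 38 -> lo=[7, 13, 22] (size 3, max 22) hi=[33, 38] (size 2, min 33) -> median=22
Step 6: insert 46 -> lo=[7, 13, 22] (size 3, max 22) hi=[33, 38, 46] (size 3, min 33) -> median=27.5
Step 7: insert 28 -> lo=[7, 13, 22, 28] (size 4, max 28) hi=[33, 38, 46] (size 3, min 33) -> median=28
Step 8: insert 13 -> lo=[7, 13, 13, 22] (size 4, max 22) hi=[28, 33, 38, 46] (size 4, min 28) -> median=25
Step 9: insert 30 -> lo=[7, 13, 13, 22, 28] (size 5, max 28) hi=[30, 33, 38, 46] (size 4, min 30) -> median=28
Step 10: insert 28 -> lo=[7, 13, 13, 22, 28] (size 5, max 28) hi=[28, 30, 33, 38, 46] (size 5, min 28) -> median=28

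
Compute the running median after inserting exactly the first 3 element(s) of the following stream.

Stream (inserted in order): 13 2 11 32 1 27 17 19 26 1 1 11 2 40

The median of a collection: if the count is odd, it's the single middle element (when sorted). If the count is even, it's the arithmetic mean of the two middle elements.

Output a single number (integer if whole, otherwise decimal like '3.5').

Answer: 11

Derivation:
Step 1: insert 13 -> lo=[13] (size 1, max 13) hi=[] (size 0) -> median=13
Step 2: insert 2 -> lo=[2] (size 1, max 2) hi=[13] (size 1, min 13) -> median=7.5
Step 3: insert 11 -> lo=[2, 11] (size 2, max 11) hi=[13] (size 1, min 13) -> median=11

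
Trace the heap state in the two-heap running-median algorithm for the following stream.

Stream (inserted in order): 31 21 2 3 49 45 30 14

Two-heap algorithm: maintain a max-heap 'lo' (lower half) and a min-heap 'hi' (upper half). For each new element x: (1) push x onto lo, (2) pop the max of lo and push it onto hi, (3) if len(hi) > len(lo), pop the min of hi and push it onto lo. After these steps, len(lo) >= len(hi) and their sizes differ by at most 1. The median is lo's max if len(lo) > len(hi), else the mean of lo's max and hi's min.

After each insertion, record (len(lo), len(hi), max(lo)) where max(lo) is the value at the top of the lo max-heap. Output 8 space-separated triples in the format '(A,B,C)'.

Answer: (1,0,31) (1,1,21) (2,1,21) (2,2,3) (3,2,21) (3,3,21) (4,3,30) (4,4,21)

Derivation:
Step 1: insert 31 -> lo=[31] hi=[] -> (len(lo)=1, len(hi)=0, max(lo)=31)
Step 2: insert 21 -> lo=[21] hi=[31] -> (len(lo)=1, len(hi)=1, max(lo)=21)
Step 3: insert 2 -> lo=[2, 21] hi=[31] -> (len(lo)=2, len(hi)=1, max(lo)=21)
Step 4: insert 3 -> lo=[2, 3] hi=[21, 31] -> (len(lo)=2, len(hi)=2, max(lo)=3)
Step 5: insert 49 -> lo=[2, 3, 21] hi=[31, 49] -> (len(lo)=3, len(hi)=2, max(lo)=21)
Step 6: insert 45 -> lo=[2, 3, 21] hi=[31, 45, 49] -> (len(lo)=3, len(hi)=3, max(lo)=21)
Step 7: insert 30 -> lo=[2, 3, 21, 30] hi=[31, 45, 49] -> (len(lo)=4, len(hi)=3, max(lo)=30)
Step 8: insert 14 -> lo=[2, 3, 14, 21] hi=[30, 31, 45, 49] -> (len(lo)=4, len(hi)=4, max(lo)=21)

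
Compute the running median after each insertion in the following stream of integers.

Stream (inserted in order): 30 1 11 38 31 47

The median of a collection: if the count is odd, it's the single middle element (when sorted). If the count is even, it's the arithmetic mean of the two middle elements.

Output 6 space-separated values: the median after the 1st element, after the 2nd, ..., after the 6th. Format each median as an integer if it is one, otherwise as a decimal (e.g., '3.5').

Step 1: insert 30 -> lo=[30] (size 1, max 30) hi=[] (size 0) -> median=30
Step 2: insert 1 -> lo=[1] (size 1, max 1) hi=[30] (size 1, min 30) -> median=15.5
Step 3: insert 11 -> lo=[1, 11] (size 2, max 11) hi=[30] (size 1, min 30) -> median=11
Step 4: insert 38 -> lo=[1, 11] (size 2, max 11) hi=[30, 38] (size 2, min 30) -> median=20.5
Step 5: insert 31 -> lo=[1, 11, 30] (size 3, max 30) hi=[31, 38] (size 2, min 31) -> median=30
Step 6: insert 47 -> lo=[1, 11, 30] (size 3, max 30) hi=[31, 38, 47] (size 3, min 31) -> median=30.5

Answer: 30 15.5 11 20.5 30 30.5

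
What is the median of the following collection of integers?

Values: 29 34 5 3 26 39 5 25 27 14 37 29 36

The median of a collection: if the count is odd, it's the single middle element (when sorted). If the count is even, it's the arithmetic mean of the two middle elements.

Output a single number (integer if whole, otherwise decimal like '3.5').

Step 1: insert 29 -> lo=[29] (size 1, max 29) hi=[] (size 0) -> median=29
Step 2: insert 34 -> lo=[29] (size 1, max 29) hi=[34] (size 1, min 34) -> median=31.5
Step 3: insert 5 -> lo=[5, 29] (size 2, max 29) hi=[34] (size 1, min 34) -> median=29
Step 4: insert 3 -> lo=[3, 5] (size 2, max 5) hi=[29, 34] (size 2, min 29) -> median=17
Step 5: insert 26 -> lo=[3, 5, 26] (size 3, max 26) hi=[29, 34] (size 2, min 29) -> median=26
Step 6: insert 39 -> lo=[3, 5, 26] (size 3, max 26) hi=[29, 34, 39] (size 3, min 29) -> median=27.5
Step 7: insert 5 -> lo=[3, 5, 5, 26] (size 4, max 26) hi=[29, 34, 39] (size 3, min 29) -> median=26
Step 8: insert 25 -> lo=[3, 5, 5, 25] (size 4, max 25) hi=[26, 29, 34, 39] (size 4, min 26) -> median=25.5
Step 9: insert 27 -> lo=[3, 5, 5, 25, 26] (size 5, max 26) hi=[27, 29, 34, 39] (size 4, min 27) -> median=26
Step 10: insert 14 -> lo=[3, 5, 5, 14, 25] (size 5, max 25) hi=[26, 27, 29, 34, 39] (size 5, min 26) -> median=25.5
Step 11: insert 37 -> lo=[3, 5, 5, 14, 25, 26] (size 6, max 26) hi=[27, 29, 34, 37, 39] (size 5, min 27) -> median=26
Step 12: insert 29 -> lo=[3, 5, 5, 14, 25, 26] (size 6, max 26) hi=[27, 29, 29, 34, 37, 39] (size 6, min 27) -> median=26.5
Step 13: insert 36 -> lo=[3, 5, 5, 14, 25, 26, 27] (size 7, max 27) hi=[29, 29, 34, 36, 37, 39] (size 6, min 29) -> median=27

Answer: 27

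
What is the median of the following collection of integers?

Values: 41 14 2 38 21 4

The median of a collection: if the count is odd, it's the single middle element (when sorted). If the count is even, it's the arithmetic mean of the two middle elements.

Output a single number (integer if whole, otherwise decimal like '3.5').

Answer: 17.5

Derivation:
Step 1: insert 41 -> lo=[41] (size 1, max 41) hi=[] (size 0) -> median=41
Step 2: insert 14 -> lo=[14] (size 1, max 14) hi=[41] (size 1, min 41) -> median=27.5
Step 3: insert 2 -> lo=[2, 14] (size 2, max 14) hi=[41] (size 1, min 41) -> median=14
Step 4: insert 38 -> lo=[2, 14] (size 2, max 14) hi=[38, 41] (size 2, min 38) -> median=26
Step 5: insert 21 -> lo=[2, 14, 21] (size 3, max 21) hi=[38, 41] (size 2, min 38) -> median=21
Step 6: insert 4 -> lo=[2, 4, 14] (size 3, max 14) hi=[21, 38, 41] (size 3, min 21) -> median=17.5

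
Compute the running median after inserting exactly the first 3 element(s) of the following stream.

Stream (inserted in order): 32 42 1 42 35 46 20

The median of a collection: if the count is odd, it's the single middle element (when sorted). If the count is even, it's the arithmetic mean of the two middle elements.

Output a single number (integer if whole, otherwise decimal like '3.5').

Step 1: insert 32 -> lo=[32] (size 1, max 32) hi=[] (size 0) -> median=32
Step 2: insert 42 -> lo=[32] (size 1, max 32) hi=[42] (size 1, min 42) -> median=37
Step 3: insert 1 -> lo=[1, 32] (size 2, max 32) hi=[42] (size 1, min 42) -> median=32

Answer: 32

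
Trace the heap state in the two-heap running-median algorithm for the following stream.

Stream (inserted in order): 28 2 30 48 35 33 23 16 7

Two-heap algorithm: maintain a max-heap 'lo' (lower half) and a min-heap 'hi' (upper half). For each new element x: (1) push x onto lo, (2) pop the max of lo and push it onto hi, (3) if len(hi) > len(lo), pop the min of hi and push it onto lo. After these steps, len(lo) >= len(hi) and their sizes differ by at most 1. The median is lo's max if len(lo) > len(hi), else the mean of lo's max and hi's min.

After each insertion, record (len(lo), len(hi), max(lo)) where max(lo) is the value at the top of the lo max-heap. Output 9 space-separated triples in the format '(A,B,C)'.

Answer: (1,0,28) (1,1,2) (2,1,28) (2,2,28) (3,2,30) (3,3,30) (4,3,30) (4,4,28) (5,4,28)

Derivation:
Step 1: insert 28 -> lo=[28] hi=[] -> (len(lo)=1, len(hi)=0, max(lo)=28)
Step 2: insert 2 -> lo=[2] hi=[28] -> (len(lo)=1, len(hi)=1, max(lo)=2)
Step 3: insert 30 -> lo=[2, 28] hi=[30] -> (len(lo)=2, len(hi)=1, max(lo)=28)
Step 4: insert 48 -> lo=[2, 28] hi=[30, 48] -> (len(lo)=2, len(hi)=2, max(lo)=28)
Step 5: insert 35 -> lo=[2, 28, 30] hi=[35, 48] -> (len(lo)=3, len(hi)=2, max(lo)=30)
Step 6: insert 33 -> lo=[2, 28, 30] hi=[33, 35, 48] -> (len(lo)=3, len(hi)=3, max(lo)=30)
Step 7: insert 23 -> lo=[2, 23, 28, 30] hi=[33, 35, 48] -> (len(lo)=4, len(hi)=3, max(lo)=30)
Step 8: insert 16 -> lo=[2, 16, 23, 28] hi=[30, 33, 35, 48] -> (len(lo)=4, len(hi)=4, max(lo)=28)
Step 9: insert 7 -> lo=[2, 7, 16, 23, 28] hi=[30, 33, 35, 48] -> (len(lo)=5, len(hi)=4, max(lo)=28)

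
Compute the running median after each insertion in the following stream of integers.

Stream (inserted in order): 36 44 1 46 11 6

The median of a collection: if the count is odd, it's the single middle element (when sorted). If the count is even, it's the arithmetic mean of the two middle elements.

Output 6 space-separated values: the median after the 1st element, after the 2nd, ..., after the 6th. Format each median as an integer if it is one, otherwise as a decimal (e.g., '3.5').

Answer: 36 40 36 40 36 23.5

Derivation:
Step 1: insert 36 -> lo=[36] (size 1, max 36) hi=[] (size 0) -> median=36
Step 2: insert 44 -> lo=[36] (size 1, max 36) hi=[44] (size 1, min 44) -> median=40
Step 3: insert 1 -> lo=[1, 36] (size 2, max 36) hi=[44] (size 1, min 44) -> median=36
Step 4: insert 46 -> lo=[1, 36] (size 2, max 36) hi=[44, 46] (size 2, min 44) -> median=40
Step 5: insert 11 -> lo=[1, 11, 36] (size 3, max 36) hi=[44, 46] (size 2, min 44) -> median=36
Step 6: insert 6 -> lo=[1, 6, 11] (size 3, max 11) hi=[36, 44, 46] (size 3, min 36) -> median=23.5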